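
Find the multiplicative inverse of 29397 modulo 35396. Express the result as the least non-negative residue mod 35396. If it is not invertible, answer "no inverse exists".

Run Euclid on (35396, 29397):
35396 = 1·29397 + 5999
29397 = 4·5999 + 5401
5999 = 1·5401 + 598
5401 = 9·598 + 19
598 = 31·19 + 9
19 = 2·9 + 1
9 = 9·1 + 0
gcd = 1, so the inverse exists. Back-substitute:
1 = 19 − 2·9
1 = −2·598 + 63·19
1 = 63·5401 − 569·598
1 = −569·5999 + 632·5401
1 = 632·29397 − 3097·5999
1 = −3097·35396 + 3729·29397
So 29397·3729 ≡ 1 (mod 35396).

3729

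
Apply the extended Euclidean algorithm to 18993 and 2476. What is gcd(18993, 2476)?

Euclidean algorithm:
18993 = 7*2476 + 1661
2476 = 1*1661 + 815
1661 = 2*815 + 31
815 = 26*31 + 9
31 = 3*9 + 4
9 = 2*4 + 1
4 = 4*1 + 0
gcd(18993, 2476) = 1.
Working backward:
1 = 9 − 2·4
1 = −2·31 + 7·9
1 = 7·815 − 184·31
1 = −184·1661 + 375·815
1 = 375·2476 − 559·1661
1 = −559·18993 + 4288·2476
So 1 = (-559)·18993 + (4288)·2476.

1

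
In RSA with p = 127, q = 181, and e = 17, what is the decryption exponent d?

φ(n) = (p−1)(q−1) = 126·180 = 22680.
Need d with 17·d ≡ 1 (mod 22680). Apply the extended Euclidean algorithm:
22680 = 1334×17 + 2
17 = 8×2 + 1
2 = 2×1 + 0
Back-substitute:
1 = 17 − 8·2
1 = −8·22680 + 10673·17
So 17·10673 ≡ 1 (mod 22680), hence d = 10673.

10673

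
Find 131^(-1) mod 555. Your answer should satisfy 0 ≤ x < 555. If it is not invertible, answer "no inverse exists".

161

Run Euclid on (555, 131):
555 = 4×131 + 31
131 = 4×31 + 7
31 = 4×7 + 3
7 = 2×3 + 1
3 = 3×1 + 0
gcd = 1, so the inverse exists. Back-substitute:
1 = 7 − 2·3
1 = −2·31 + 9·7
1 = 9·131 − 38·31
1 = −38·555 + 161·131
So 131·161 ≡ 1 (mod 555).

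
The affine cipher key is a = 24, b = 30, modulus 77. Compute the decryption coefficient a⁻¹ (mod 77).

61

Extended Euclidean algorithm:
77 = 3*24 + 5
24 = 4*5 + 4
5 = 1*4 + 1
4 = 4*1 + 0
Since gcd(24, 77) = 1, back-substitute to write 1 as a combination:
1 = 5 − 4
1 = −24 + 5·5
1 = 5·77 − 16·24
Hence 24⁻¹ ≡ -16 ≡ 61 (mod 77).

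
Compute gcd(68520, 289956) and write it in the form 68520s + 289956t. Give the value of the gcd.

12

Repeated division:
289956 = 4×68520 + 15876
68520 = 4×15876 + 5016
15876 = 3×5016 + 828
5016 = 6×828 + 48
828 = 17×48 + 12
48 = 4×12 + 0
gcd(68520, 289956) = 12.
Working backward:
12 = 828 − 17·48
12 = −17·5016 + 103·828
12 = 103·15876 − 326·5016
12 = −326·68520 + 1407·15876
12 = 1407·289956 − 5954·68520
So 12 = (1407)·289956 + (-5954)·68520.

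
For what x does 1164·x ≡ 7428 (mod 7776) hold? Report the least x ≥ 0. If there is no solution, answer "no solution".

307

First find gcd(1164, 7776):
7776 = 6·1164 + 792
1164 = 1·792 + 372
792 = 2·372 + 48
372 = 7·48 + 36
48 = 1·36 + 12
36 = 3·12 + 0
gcd = 12 and 12 | 7428, so solutions exist. Divide through by 12: 97x ≡ 619 (mod 648).
Now find 97⁻¹ mod 648:
648 = 6*97 + 66
97 = 1*66 + 31
66 = 2*31 + 4
31 = 7*4 + 3
4 = 1*3 + 1
3 = 3*1 + 0
Back-substitute:
1 = 4 − 3
1 = −31 + 8·4
1 = 8·66 − 17·31
1 = −17·97 + 25·66
1 = 25·648 − 167·97
So 97·(-167) ≡ 1 (mod 648), i.e. 97⁻¹ ≡ 481.
Then x ≡ 481·619 ≡ 307 (mod 648); the smallest non-negative solution is x = 307.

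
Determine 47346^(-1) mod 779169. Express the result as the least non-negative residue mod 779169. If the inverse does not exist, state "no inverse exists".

no inverse exists

Compute gcd(47346, 779169):
779169 = 16*47346 + 21633
47346 = 2*21633 + 4080
21633 = 5*4080 + 1233
4080 = 3*1233 + 381
1233 = 3*381 + 90
381 = 4*90 + 21
90 = 4*21 + 6
21 = 3*6 + 3
6 = 2*3 + 0
Since gcd = 3 > 1, 47346 is not a unit mod 779169.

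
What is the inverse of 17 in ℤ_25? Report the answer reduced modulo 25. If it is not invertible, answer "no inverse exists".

gcd(25, 17) by repeated division:
25 = 1·17 + 8
17 = 2·8 + 1
8 = 8·1 + 0
The gcd is 1. Working backward:
1 = 17 − 2·8
1 = −2·25 + 3·17
So 17·3 ≡ 1 (mod 25).

3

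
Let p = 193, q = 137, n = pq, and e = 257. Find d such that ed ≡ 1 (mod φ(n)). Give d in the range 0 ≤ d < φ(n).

φ(n) = (p−1)(q−1) = 192·136 = 26112.
Need d with 257·d ≡ 1 (mod 26112). Apply the extended Euclidean algorithm:
26112 = 101*257 + 155
257 = 1*155 + 102
155 = 1*102 + 53
102 = 1*53 + 49
53 = 1*49 + 4
49 = 12*4 + 1
4 = 4*1 + 0
Back-substitute:
1 = 49 − 12·4
1 = −12·53 + 13·49
1 = 13·102 − 25·53
1 = −25·155 + 38·102
1 = 38·257 − 63·155
1 = −63·26112 + 6401·257
So 257·6401 ≡ 1 (mod 26112), hence d = 6401.

6401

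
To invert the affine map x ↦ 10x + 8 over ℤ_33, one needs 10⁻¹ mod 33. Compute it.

Extended Euclidean algorithm:
33 = 3*10 + 3
10 = 3*3 + 1
3 = 3*1 + 0
gcd = 1, so the inverse exists. Back-substitute:
1 = 10 − 3·3
1 = −3·33 + 10·10
So 10·10 ≡ 1 (mod 33).

10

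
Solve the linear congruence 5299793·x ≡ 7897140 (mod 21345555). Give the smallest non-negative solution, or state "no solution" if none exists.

First find gcd(5299793, 21345555):
21345555 = 4*5299793 + 146383
5299793 = 36*146383 + 30005
146383 = 4*30005 + 26363
30005 = 1*26363 + 3642
26363 = 7*3642 + 869
3642 = 4*869 + 166
869 = 5*166 + 39
166 = 4*39 + 10
39 = 3*10 + 9
10 = 1*9 + 1
9 = 9*1 + 0
gcd = 1, so a unique solution mod 21345555 exists.
Back-substitute for the Bézout coefficients:
1 = 10 − 9
1 = −39 + 4·10
1 = 4·166 − 17·39
1 = −17·869 + 89·166
1 = 89·3642 − 373·869
1 = −373·26363 + 2700·3642
1 = 2700·30005 − 3073·26363
1 = −3073·146383 + 14992·30005
1 = 14992·5299793 − 542785·146383
1 = −542785·21345555 + 2186132·5299793
So 5299793·(2186132) ≡ 1 (mod 21345555), giving 5299793⁻¹ ≡ 2186132.
x ≡ 5299793⁻¹·7897140 ≡ 2186132·7897140 ≡ 12306255 (mod 21345555).

12306255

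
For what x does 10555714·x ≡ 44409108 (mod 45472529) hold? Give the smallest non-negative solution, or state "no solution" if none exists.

First find gcd(10555714, 45472529):
45472529 = 4·10555714 + 3249673
10555714 = 3·3249673 + 806695
3249673 = 4·806695 + 22893
806695 = 35·22893 + 5440
22893 = 4·5440 + 1133
5440 = 4·1133 + 908
1133 = 1·908 + 225
908 = 4·225 + 8
225 = 28·8 + 1
8 = 8·1 + 0
gcd = 1, so a unique solution mod 45472529 exists.
Back-substitute for the Bézout coefficients:
1 = 225 − 28·8
1 = −28·908 + 113·225
1 = 113·1133 − 141·908
1 = −141·5440 + 677·1133
1 = 677·22893 − 2849·5440
1 = −2849·806695 + 100392·22893
1 = 100392·3249673 − 404417·806695
1 = −404417·10555714 + 1313643·3249673
1 = 1313643·45472529 − 5658989·10555714
So 10555714·(-5658989) ≡ 1 (mod 45472529), giving 10555714⁻¹ ≡ 39813540.
x ≡ 10555714⁻¹·44409108 ≡ 39813540·44409108 ≡ 7780980 (mod 45472529).

7780980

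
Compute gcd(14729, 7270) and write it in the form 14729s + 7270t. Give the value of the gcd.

1

Euclidean algorithm:
14729 = 2*7270 + 189
7270 = 38*189 + 88
189 = 2*88 + 13
88 = 6*13 + 10
13 = 1*10 + 3
10 = 3*3 + 1
3 = 3*1 + 0
gcd(14729, 7270) = 1.
Back-substituting:
1 = 10 − 3·3
1 = −3·13 + 4·10
1 = 4·88 − 27·13
1 = −27·189 + 58·88
1 = 58·7270 − 2231·189
1 = −2231·14729 + 4520·7270
So 1 = (-2231)·14729 + (4520)·7270.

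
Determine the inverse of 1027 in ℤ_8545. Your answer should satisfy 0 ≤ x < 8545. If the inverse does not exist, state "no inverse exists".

Extended Euclidean algorithm:
8545 = 8*1027 + 329
1027 = 3*329 + 40
329 = 8*40 + 9
40 = 4*9 + 4
9 = 2*4 + 1
4 = 4*1 + 0
The gcd is 1. Working backward:
1 = 9 − 2·4
1 = −2·40 + 9·9
1 = 9·329 − 74·40
1 = −74·1027 + 231·329
1 = 231·8545 − 1922·1027
So 1027·(-1922) ≡ 1 (mod 8545), and -1922 ≡ 6623 (mod 8545).

6623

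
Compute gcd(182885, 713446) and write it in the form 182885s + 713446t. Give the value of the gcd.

Repeated division:
713446 = 3×182885 + 164791
182885 = 1×164791 + 18094
164791 = 9×18094 + 1945
18094 = 9×1945 + 589
1945 = 3×589 + 178
589 = 3×178 + 55
178 = 3×55 + 13
55 = 4×13 + 3
13 = 4×3 + 1
3 = 3×1 + 0
gcd(182885, 713446) = 1.
Working backward:
1 = 13 − 4·3
1 = −4·55 + 17·13
1 = 17·178 − 55·55
1 = −55·589 + 182·178
1 = 182·1945 − 601·589
1 = −601·18094 + 5591·1945
1 = 5591·164791 − 50920·18094
1 = −50920·182885 + 56511·164791
1 = 56511·713446 − 220453·182885
So 1 = (56511)·713446 + (-220453)·182885.

1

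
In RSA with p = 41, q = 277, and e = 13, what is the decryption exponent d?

φ(n) = (p−1)(q−1) = 40·276 = 11040.
Need d with 13·d ≡ 1 (mod 11040). Apply the extended Euclidean algorithm:
11040 = 849×13 + 3
13 = 4×3 + 1
3 = 3×1 + 0
Back-substitute:
1 = 13 − 4·3
1 = −4·11040 + 3397·13
So 13·3397 ≡ 1 (mod 11040), hence d = 3397.

3397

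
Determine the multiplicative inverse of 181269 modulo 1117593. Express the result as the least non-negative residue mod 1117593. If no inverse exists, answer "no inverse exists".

Euclidean algorithm on 1117593, 181269:
1117593 = 6×181269 + 29979
181269 = 6×29979 + 1395
29979 = 21×1395 + 684
1395 = 2×684 + 27
684 = 25×27 + 9
27 = 3×9 + 0
The gcd is 9, not 1, hence no inverse exists.

no inverse exists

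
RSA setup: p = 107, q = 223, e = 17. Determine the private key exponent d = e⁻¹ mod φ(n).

5537

φ(n) = (p−1)(q−1) = 106·222 = 23532.
Need d with 17·d ≡ 1 (mod 23532). Apply the extended Euclidean algorithm:
23532 = 1384·17 + 4
17 = 4·4 + 1
4 = 4·1 + 0
Back-substitute:
1 = 17 − 4·4
1 = −4·23532 + 5537·17
So 17·5537 ≡ 1 (mod 23532), hence d = 5537.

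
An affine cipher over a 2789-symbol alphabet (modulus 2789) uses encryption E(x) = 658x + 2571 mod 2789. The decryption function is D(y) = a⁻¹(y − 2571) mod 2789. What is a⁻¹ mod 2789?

Extended Euclidean algorithm:
2789 = 4·658 + 157
658 = 4·157 + 30
157 = 5·30 + 7
30 = 4·7 + 2
7 = 3·2 + 1
2 = 2·1 + 0
The gcd is 1. Working backward:
1 = 7 − 3·2
1 = −3·30 + 13·7
1 = 13·157 − 68·30
1 = −68·658 + 285·157
1 = 285·2789 − 1208·658
So 658·(-1208) ≡ 1 (mod 2789), and -1208 ≡ 1581 (mod 2789).

1581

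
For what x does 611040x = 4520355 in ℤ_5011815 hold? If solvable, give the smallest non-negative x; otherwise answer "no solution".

First find gcd(611040, 5011815):
5011815 = 8×611040 + 123495
611040 = 4×123495 + 117060
123495 = 1×117060 + 6435
117060 = 18×6435 + 1230
6435 = 5×1230 + 285
1230 = 4×285 + 90
285 = 3×90 + 15
90 = 6×15 + 0
gcd = 15 and 15 | 4520355, so solutions exist. Divide through by 15: 40736x ≡ 301357 (mod 334121).
Now find 40736⁻¹ mod 334121:
334121 = 8*40736 + 8233
40736 = 4*8233 + 7804
8233 = 1*7804 + 429
7804 = 18*429 + 82
429 = 5*82 + 19
82 = 4*19 + 6
19 = 3*6 + 1
6 = 6*1 + 0
Back-substitute:
1 = 19 − 3·6
1 = −3·82 + 13·19
1 = 13·429 − 68·82
1 = −68·7804 + 1237·429
1 = 1237·8233 − 1305·7804
1 = −1305·40736 + 6457·8233
1 = 6457·334121 − 52961·40736
So 40736·(-52961) ≡ 1 (mod 334121), i.e. 40736⁻¹ ≡ 281160.
Then x ≡ 281160·301357 ≡ 123851 (mod 334121); the smallest non-negative solution is x = 123851.

123851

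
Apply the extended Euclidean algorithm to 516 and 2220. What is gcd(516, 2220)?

12

Apply Euclid's algorithm to 2220 and 516:
2220 = 4×516 + 156
516 = 3×156 + 48
156 = 3×48 + 12
48 = 4×12 + 0
gcd(516, 2220) = 12.
Working backward:
12 = 156 − 3·48
12 = −3·516 + 10·156
12 = 10·2220 − 43·516
So 12 = (10)·2220 + (-43)·516.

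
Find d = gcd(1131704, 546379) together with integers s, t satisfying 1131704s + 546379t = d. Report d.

Euclidean algorithm:
1131704 = 2*546379 + 38946
546379 = 14*38946 + 1135
38946 = 34*1135 + 356
1135 = 3*356 + 67
356 = 5*67 + 21
67 = 3*21 + 4
21 = 5*4 + 1
4 = 4*1 + 0
gcd(1131704, 546379) = 1.
Back-substituting:
1 = 21 − 5·4
1 = −5·67 + 16·21
1 = 16·356 − 85·67
1 = −85·1135 + 271·356
1 = 271·38946 − 9299·1135
1 = −9299·546379 + 130457·38946
1 = 130457·1131704 − 270213·546379
So 1 = (130457)·1131704 + (-270213)·546379.

1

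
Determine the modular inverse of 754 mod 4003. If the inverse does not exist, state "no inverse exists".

Extended Euclidean algorithm:
4003 = 5×754 + 233
754 = 3×233 + 55
233 = 4×55 + 13
55 = 4×13 + 3
13 = 4×3 + 1
3 = 3×1 + 0
gcd = 1, so the inverse exists. Back-substitute:
1 = 13 − 4·3
1 = −4·55 + 17·13
1 = 17·233 − 72·55
1 = −72·754 + 233·233
1 = 233·4003 − 1237·754
Hence 754⁻¹ ≡ -1237 ≡ 2766 (mod 4003).

2766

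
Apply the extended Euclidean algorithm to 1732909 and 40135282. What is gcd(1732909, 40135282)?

1

Repeated division:
40135282 = 23*1732909 + 278375
1732909 = 6*278375 + 62659
278375 = 4*62659 + 27739
62659 = 2*27739 + 7181
27739 = 3*7181 + 6196
7181 = 1*6196 + 985
6196 = 6*985 + 286
985 = 3*286 + 127
286 = 2*127 + 32
127 = 3*32 + 31
32 = 1*31 + 1
31 = 31*1 + 0
gcd(1732909, 40135282) = 1.
Express as a combination:
1 = 32 − 31
1 = −127 + 4·32
1 = 4·286 − 9·127
1 = −9·985 + 31·286
1 = 31·6196 − 195·985
1 = −195·7181 + 226·6196
1 = 226·27739 − 873·7181
1 = −873·62659 + 1972·27739
1 = 1972·278375 − 8761·62659
1 = −8761·1732909 + 54538·278375
1 = 54538·40135282 − 1263135·1732909
So 1 = (54538)·40135282 + (-1263135)·1732909.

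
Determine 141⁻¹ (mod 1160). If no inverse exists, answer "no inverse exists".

Run Euclid on (1160, 141):
1160 = 8*141 + 32
141 = 4*32 + 13
32 = 2*13 + 6
13 = 2*6 + 1
6 = 6*1 + 0
The gcd is 1. Working backward:
1 = 13 − 2·6
1 = −2·32 + 5·13
1 = 5·141 − 22·32
1 = −22·1160 + 181·141
So 141·181 ≡ 1 (mod 1160).

181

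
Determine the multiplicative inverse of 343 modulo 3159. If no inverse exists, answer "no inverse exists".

2413

Run Euclid on (3159, 343):
3159 = 9*343 + 72
343 = 4*72 + 55
72 = 1*55 + 17
55 = 3*17 + 4
17 = 4*4 + 1
4 = 4*1 + 0
The gcd is 1. Working backward:
1 = 17 − 4·4
1 = −4·55 + 13·17
1 = 13·72 − 17·55
1 = −17·343 + 81·72
1 = 81·3159 − 746·343
Thus 343·(-746) ≡ 1 (mod 3159); reducing, -746 mod 3159 = 2413.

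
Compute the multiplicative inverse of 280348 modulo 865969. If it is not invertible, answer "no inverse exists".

Run Euclid on (865969, 280348):
865969 = 3×280348 + 24925
280348 = 11×24925 + 6173
24925 = 4×6173 + 233
6173 = 26×233 + 115
233 = 2×115 + 3
115 = 38×3 + 1
3 = 3×1 + 0
gcd = 1, so the inverse exists. Back-substitute:
1 = 115 − 38·3
1 = −38·233 + 77·115
1 = 77·6173 − 2040·233
1 = −2040·24925 + 8237·6173
1 = 8237·280348 − 92647·24925
1 = −92647·865969 + 286178·280348
So 280348·286178 ≡ 1 (mod 865969).

286178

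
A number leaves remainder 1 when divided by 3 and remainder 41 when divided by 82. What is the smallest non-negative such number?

Write x = 1 + 3·k. Then 3·k ≡ 41 − 1 ≡ 40 (mod 82).
Need 3⁻¹ mod 82. Extended Euclid on (82, 3):
82 = 27·3 + 1
3 = 3·1 + 0
Back-substitute:
1 = 82 − 27·3
3⁻¹ ≡ 55 (mod 82), so k ≡ 55·40 ≡ 68 (mod 82).
x = 1 + 3·68 = 205.

205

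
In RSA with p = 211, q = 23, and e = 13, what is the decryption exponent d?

1777

φ(n) = (p−1)(q−1) = 210·22 = 4620.
Need d with 13·d ≡ 1 (mod 4620). Apply the extended Euclidean algorithm:
4620 = 355*13 + 5
13 = 2*5 + 3
5 = 1*3 + 2
3 = 1*2 + 1
2 = 2*1 + 0
Back-substitute:
1 = 3 − 2
1 = −5 + 2·3
1 = 2·13 − 5·5
1 = −5·4620 + 1777·13
So 13·1777 ≡ 1 (mod 4620), hence d = 1777.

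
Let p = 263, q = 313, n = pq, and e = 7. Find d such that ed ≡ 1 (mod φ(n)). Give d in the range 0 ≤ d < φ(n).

46711

φ(n) = (p−1)(q−1) = 262·312 = 81744.
Need d with 7·d ≡ 1 (mod 81744). Apply the extended Euclidean algorithm:
81744 = 11677*7 + 5
7 = 1*5 + 2
5 = 2*2 + 1
2 = 2*1 + 0
Back-substitute:
1 = 5 − 2·2
1 = −2·7 + 3·5
1 = 3·81744 − 35033·7
So 7·(-35033) ≡ 1 (mod 81744), hence d ≡ -35033 ≡ 46711 (mod 81744).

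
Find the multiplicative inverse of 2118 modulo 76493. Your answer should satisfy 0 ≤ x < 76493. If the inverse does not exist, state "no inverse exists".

Apply the Euclidean algorithm to 76493 and 2118:
76493 = 36*2118 + 245
2118 = 8*245 + 158
245 = 1*158 + 87
158 = 1*87 + 71
87 = 1*71 + 16
71 = 4*16 + 7
16 = 2*7 + 2
7 = 3*2 + 1
2 = 2*1 + 0
gcd = 1, so the inverse exists. Back-substitute:
1 = 7 − 3·2
1 = −3·16 + 7·7
1 = 7·71 − 31·16
1 = −31·87 + 38·71
1 = 38·158 − 69·87
1 = −69·245 + 107·158
1 = 107·2118 − 925·245
1 = −925·76493 + 33407·2118
So 2118·33407 ≡ 1 (mod 76493).

33407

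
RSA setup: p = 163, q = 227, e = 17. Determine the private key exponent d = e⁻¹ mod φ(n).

φ(n) = (p−1)(q−1) = 162·226 = 36612.
Need d with 17·d ≡ 1 (mod 36612). Apply the extended Euclidean algorithm:
36612 = 2153×17 + 11
17 = 1×11 + 6
11 = 1×6 + 5
6 = 1×5 + 1
5 = 5×1 + 0
Back-substitute:
1 = 6 − 5
1 = −11 + 2·6
1 = 2·17 − 3·11
1 = −3·36612 + 6461·17
So 17·6461 ≡ 1 (mod 36612), hence d = 6461.

6461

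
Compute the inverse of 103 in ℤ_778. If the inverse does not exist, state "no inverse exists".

423

Run Euclid on (778, 103):
778 = 7·103 + 57
103 = 1·57 + 46
57 = 1·46 + 11
46 = 4·11 + 2
11 = 5·2 + 1
2 = 2·1 + 0
Since gcd(103, 778) = 1, back-substitute to write 1 as a combination:
1 = 11 − 5·2
1 = −5·46 + 21·11
1 = 21·57 − 26·46
1 = −26·103 + 47·57
1 = 47·778 − 355·103
Thus 103·(-355) ≡ 1 (mod 778); reducing, -355 mod 778 = 423.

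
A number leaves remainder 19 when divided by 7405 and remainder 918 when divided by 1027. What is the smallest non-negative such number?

4502259

Write x = 19 + 7405·k. Then 7405·k ≡ 918 − 19 ≡ 899 (mod 1027).
Need 7405⁻¹ mod 1027. Extended Euclid on (1027, 216):
1027 = 4·216 + 163
216 = 1·163 + 53
163 = 3·53 + 4
53 = 13·4 + 1
4 = 4·1 + 0
Back-substitute:
1 = 53 − 13·4
1 = −13·163 + 40·53
1 = 40·216 − 53·163
1 = −53·1027 + 252·216
7405⁻¹ ≡ 252 (mod 1027), so k ≡ 252·899 ≡ 608 (mod 1027).
x = 19 + 7405·608 = 4502259.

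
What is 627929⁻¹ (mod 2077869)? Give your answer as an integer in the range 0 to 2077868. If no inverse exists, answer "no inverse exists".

484592

Apply the Euclidean algorithm to 2077869 and 627929:
2077869 = 3*627929 + 194082
627929 = 3*194082 + 45683
194082 = 4*45683 + 11350
45683 = 4*11350 + 283
11350 = 40*283 + 30
283 = 9*30 + 13
30 = 2*13 + 4
13 = 3*4 + 1
4 = 4*1 + 0
Since gcd(627929, 2077869) = 1, back-substitute to write 1 as a combination:
1 = 13 − 3·4
1 = −3·30 + 7·13
1 = 7·283 − 66·30
1 = −66·11350 + 2647·283
1 = 2647·45683 − 10654·11350
1 = −10654·194082 + 45263·45683
1 = 45263·627929 − 146443·194082
1 = −146443·2077869 + 484592·627929
So 627929·484592 ≡ 1 (mod 2077869).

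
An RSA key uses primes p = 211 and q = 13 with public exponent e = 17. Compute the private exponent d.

593

φ(n) = (p−1)(q−1) = 210·12 = 2520.
Need d with 17·d ≡ 1 (mod 2520). Apply the extended Euclidean algorithm:
2520 = 148*17 + 4
17 = 4*4 + 1
4 = 4*1 + 0
Back-substitute:
1 = 17 − 4·4
1 = −4·2520 + 593·17
So 17·593 ≡ 1 (mod 2520), hence d = 593.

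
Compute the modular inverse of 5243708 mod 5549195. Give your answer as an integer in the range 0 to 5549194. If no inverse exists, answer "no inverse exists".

gcd(5549195, 5243708) by repeated division:
5549195 = 1×5243708 + 305487
5243708 = 17×305487 + 50429
305487 = 6×50429 + 2913
50429 = 17×2913 + 908
2913 = 3×908 + 189
908 = 4×189 + 152
189 = 1×152 + 37
152 = 4×37 + 4
37 = 9×4 + 1
4 = 4×1 + 0
The gcd is 1. Working backward:
1 = 37 − 9·4
1 = −9·152 + 37·37
1 = 37·189 − 46·152
1 = −46·908 + 221·189
1 = 221·2913 − 709·908
1 = −709·50429 + 12274·2913
1 = 12274·305487 − 74353·50429
1 = −74353·5243708 + 1276275·305487
1 = 1276275·5549195 − 1350628·5243708
Hence 5243708⁻¹ ≡ -1350628 ≡ 4198567 (mod 5549195).

4198567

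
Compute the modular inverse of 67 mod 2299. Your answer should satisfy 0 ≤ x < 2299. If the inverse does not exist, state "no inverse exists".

1750

Apply the Euclidean algorithm to 2299 and 67:
2299 = 34*67 + 21
67 = 3*21 + 4
21 = 5*4 + 1
4 = 4*1 + 0
Since gcd(67, 2299) = 1, back-substitute to write 1 as a combination:
1 = 21 − 5·4
1 = −5·67 + 16·21
1 = 16·2299 − 549·67
Hence 67⁻¹ ≡ -549 ≡ 1750 (mod 2299).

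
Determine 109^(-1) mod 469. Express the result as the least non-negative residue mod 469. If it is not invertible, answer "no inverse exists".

142

Extended Euclidean algorithm:
469 = 4×109 + 33
109 = 3×33 + 10
33 = 3×10 + 3
10 = 3×3 + 1
3 = 3×1 + 0
The gcd is 1. Working backward:
1 = 10 − 3·3
1 = −3·33 + 10·10
1 = 10·109 − 33·33
1 = −33·469 + 142·109
So 109·142 ≡ 1 (mod 469).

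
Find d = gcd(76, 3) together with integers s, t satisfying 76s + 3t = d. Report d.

1

Apply Euclid's algorithm to 76 and 3:
76 = 25·3 + 1
3 = 3·1 + 0
gcd(76, 3) = 1.
Back-substituting:
1 = 76 − 25·3
So 1 = (1)·76 + (-25)·3.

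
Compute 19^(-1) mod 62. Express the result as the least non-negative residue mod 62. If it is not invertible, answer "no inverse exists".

49

Apply the Euclidean algorithm to 62 and 19:
62 = 3×19 + 5
19 = 3×5 + 4
5 = 1×4 + 1
4 = 4×1 + 0
The gcd is 1. Working backward:
1 = 5 − 4
1 = −19 + 4·5
1 = 4·62 − 13·19
Hence 19⁻¹ ≡ -13 ≡ 49 (mod 62).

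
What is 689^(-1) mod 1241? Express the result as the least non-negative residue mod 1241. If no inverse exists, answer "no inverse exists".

Extended Euclidean algorithm:
1241 = 1·689 + 552
689 = 1·552 + 137
552 = 4·137 + 4
137 = 34·4 + 1
4 = 4·1 + 0
gcd = 1, so the inverse exists. Back-substitute:
1 = 137 − 34·4
1 = −34·552 + 137·137
1 = 137·689 − 171·552
1 = −171·1241 + 308·689
So 689·308 ≡ 1 (mod 1241).

308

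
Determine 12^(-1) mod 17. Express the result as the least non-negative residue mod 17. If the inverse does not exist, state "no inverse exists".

Extended Euclidean algorithm:
17 = 1·12 + 5
12 = 2·5 + 2
5 = 2·2 + 1
2 = 2·1 + 0
Since gcd(12, 17) = 1, back-substitute to write 1 as a combination:
1 = 5 − 2·2
1 = −2·12 + 5·5
1 = 5·17 − 7·12
Hence 12⁻¹ ≡ -7 ≡ 10 (mod 17).

10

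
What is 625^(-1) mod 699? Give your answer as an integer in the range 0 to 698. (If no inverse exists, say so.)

gcd(699, 625) by repeated division:
699 = 1·625 + 74
625 = 8·74 + 33
74 = 2·33 + 8
33 = 4·8 + 1
8 = 8·1 + 0
Since gcd(625, 699) = 1, back-substitute to write 1 as a combination:
1 = 33 − 4·8
1 = −4·74 + 9·33
1 = 9·625 − 76·74
1 = −76·699 + 85·625
So 625·85 ≡ 1 (mod 699).

85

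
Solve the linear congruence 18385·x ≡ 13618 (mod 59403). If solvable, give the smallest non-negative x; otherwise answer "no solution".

First find gcd(18385, 59403):
59403 = 3×18385 + 4248
18385 = 4×4248 + 1393
4248 = 3×1393 + 69
1393 = 20×69 + 13
69 = 5×13 + 4
13 = 3×4 + 1
4 = 4×1 + 0
gcd = 1, so a unique solution mod 59403 exists.
Back-substitute for the Bézout coefficients:
1 = 13 − 3·4
1 = −3·69 + 16·13
1 = 16·1393 − 323·69
1 = −323·4248 + 985·1393
1 = 985·18385 − 4263·4248
1 = −4263·59403 + 13774·18385
So 18385·(13774) ≡ 1 (mod 59403), giving 18385⁻¹ ≡ 13774.
x ≡ 18385⁻¹·13618 ≡ 13774·13618 ≡ 39061 (mod 59403).

39061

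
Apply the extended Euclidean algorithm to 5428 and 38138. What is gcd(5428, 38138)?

Apply Euclid's algorithm to 38138 and 5428:
38138 = 7*5428 + 142
5428 = 38*142 + 32
142 = 4*32 + 14
32 = 2*14 + 4
14 = 3*4 + 2
4 = 2*2 + 0
gcd(5428, 38138) = 2.
Working backward:
2 = 14 − 3·4
2 = −3·32 + 7·14
2 = 7·142 − 31·32
2 = −31·5428 + 1185·142
2 = 1185·38138 − 8326·5428
So 2 = (1185)·38138 + (-8326)·5428.

2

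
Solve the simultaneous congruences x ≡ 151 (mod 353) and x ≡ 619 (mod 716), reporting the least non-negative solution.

118759

Write x = 151 + 353·k. Then 353·k ≡ 619 − 151 ≡ 468 (mod 716).
Need 353⁻¹ mod 716. Extended Euclid on (716, 353):
716 = 2·353 + 10
353 = 35·10 + 3
10 = 3·3 + 1
3 = 3·1 + 0
Back-substitute:
1 = 10 − 3·3
1 = −3·353 + 106·10
1 = 106·716 − 215·353
353⁻¹ ≡ 501 (mod 716), so k ≡ 501·468 ≡ 336 (mod 716).
x = 151 + 353·336 = 118759.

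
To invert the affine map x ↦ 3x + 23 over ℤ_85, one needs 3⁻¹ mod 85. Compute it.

57

Run Euclid on (85, 3):
85 = 28*3 + 1
3 = 3*1 + 0
Since gcd(3, 85) = 1, back-substitute to write 1 as a combination:
1 = 85 − 28·3
Thus 3·(-28) ≡ 1 (mod 85); reducing, -28 mod 85 = 57.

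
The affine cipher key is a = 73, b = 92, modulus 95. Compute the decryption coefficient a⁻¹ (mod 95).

82

Extended Euclidean algorithm:
95 = 1×73 + 22
73 = 3×22 + 7
22 = 3×7 + 1
7 = 7×1 + 0
gcd = 1, so the inverse exists. Back-substitute:
1 = 22 − 3·7
1 = −3·73 + 10·22
1 = 10·95 − 13·73
Hence 73⁻¹ ≡ -13 ≡ 82 (mod 95).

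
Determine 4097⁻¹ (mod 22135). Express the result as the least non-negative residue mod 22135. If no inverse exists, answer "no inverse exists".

5138

Extended Euclidean algorithm:
22135 = 5*4097 + 1650
4097 = 2*1650 + 797
1650 = 2*797 + 56
797 = 14*56 + 13
56 = 4*13 + 4
13 = 3*4 + 1
4 = 4*1 + 0
Since gcd(4097, 22135) = 1, back-substitute to write 1 as a combination:
1 = 13 − 3·4
1 = −3·56 + 13·13
1 = 13·797 − 185·56
1 = −185·1650 + 383·797
1 = 383·4097 − 951·1650
1 = −951·22135 + 5138·4097
So 4097·5138 ≡ 1 (mod 22135).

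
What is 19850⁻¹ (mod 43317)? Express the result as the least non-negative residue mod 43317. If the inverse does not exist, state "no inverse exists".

Run Euclid on (43317, 19850):
43317 = 2*19850 + 3617
19850 = 5*3617 + 1765
3617 = 2*1765 + 87
1765 = 20*87 + 25
87 = 3*25 + 12
25 = 2*12 + 1
12 = 12*1 + 0
Since gcd(19850, 43317) = 1, back-substitute to write 1 as a combination:
1 = 25 − 2·12
1 = −2·87 + 7·25
1 = 7·1765 − 142·87
1 = −142·3617 + 291·1765
1 = 291·19850 − 1597·3617
1 = −1597·43317 + 3485·19850
So 19850·3485 ≡ 1 (mod 43317).

3485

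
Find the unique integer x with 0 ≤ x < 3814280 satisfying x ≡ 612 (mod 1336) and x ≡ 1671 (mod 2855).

3299196

Write x = 612 + 1336·k. Then 1336·k ≡ 1671 − 612 ≡ 1059 (mod 2855).
Need 1336⁻¹ mod 2855. Extended Euclid on (2855, 1336):
2855 = 2×1336 + 183
1336 = 7×183 + 55
183 = 3×55 + 18
55 = 3×18 + 1
18 = 18×1 + 0
Back-substitute:
1 = 55 − 3·18
1 = −3·183 + 10·55
1 = 10·1336 − 73·183
1 = −73·2855 + 156·1336
1336⁻¹ ≡ 156 (mod 2855), so k ≡ 156·1059 ≡ 2469 (mod 2855).
x = 612 + 1336·2469 = 3299196.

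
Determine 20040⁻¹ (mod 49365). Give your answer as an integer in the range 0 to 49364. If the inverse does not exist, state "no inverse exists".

Euclidean algorithm on 49365, 20040:
49365 = 2·20040 + 9285
20040 = 2·9285 + 1470
9285 = 6·1470 + 465
1470 = 3·465 + 75
465 = 6·75 + 15
75 = 5·15 + 0
The gcd is 15, not 1, hence no inverse exists.

no inverse exists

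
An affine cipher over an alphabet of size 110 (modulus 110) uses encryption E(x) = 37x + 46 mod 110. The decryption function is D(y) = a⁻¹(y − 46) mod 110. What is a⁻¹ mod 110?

3

gcd(110, 37) by repeated division:
110 = 2*37 + 36
37 = 1*36 + 1
36 = 36*1 + 0
gcd = 1, so the inverse exists. Back-substitute:
1 = 37 − 36
1 = −110 + 3·37
So 37·3 ≡ 1 (mod 110).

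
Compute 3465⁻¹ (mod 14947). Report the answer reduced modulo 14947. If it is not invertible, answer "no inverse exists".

gcd(14947, 3465) by repeated division:
14947 = 4*3465 + 1087
3465 = 3*1087 + 204
1087 = 5*204 + 67
204 = 3*67 + 3
67 = 22*3 + 1
3 = 3*1 + 0
The gcd is 1. Working backward:
1 = 67 − 22·3
1 = −22·204 + 67·67
1 = 67·1087 − 357·204
1 = −357·3465 + 1138·1087
1 = 1138·14947 − 4909·3465
Hence 3465⁻¹ ≡ -4909 ≡ 10038 (mod 14947).

10038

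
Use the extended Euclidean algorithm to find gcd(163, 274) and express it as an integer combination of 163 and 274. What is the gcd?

1

Apply Euclid's algorithm to 274 and 163:
274 = 1×163 + 111
163 = 1×111 + 52
111 = 2×52 + 7
52 = 7×7 + 3
7 = 2×3 + 1
3 = 3×1 + 0
gcd(163, 274) = 1.
Back-substituting:
1 = 7 − 2·3
1 = −2·52 + 15·7
1 = 15·111 − 32·52
1 = −32·163 + 47·111
1 = 47·274 − 79·163
So 1 = (47)·274 + (-79)·163.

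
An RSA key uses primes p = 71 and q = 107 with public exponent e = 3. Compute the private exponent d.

φ(n) = (p−1)(q−1) = 70·106 = 7420.
Need d with 3·d ≡ 1 (mod 7420). Apply the extended Euclidean algorithm:
7420 = 2473×3 + 1
3 = 3×1 + 0
Back-substitute:
1 = 7420 − 2473·3
So 3·(-2473) ≡ 1 (mod 7420), hence d ≡ -2473 ≡ 4947 (mod 7420).

4947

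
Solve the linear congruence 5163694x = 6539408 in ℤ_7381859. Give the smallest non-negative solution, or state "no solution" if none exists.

First find gcd(5163694, 7381859):
7381859 = 1·5163694 + 2218165
5163694 = 2·2218165 + 727364
2218165 = 3·727364 + 36073
727364 = 20·36073 + 5904
36073 = 6·5904 + 649
5904 = 9·649 + 63
649 = 10·63 + 19
63 = 3·19 + 6
19 = 3·6 + 1
6 = 6·1 + 0
gcd = 1, so a unique solution mod 7381859 exists.
Back-substitute for the Bézout coefficients:
1 = 19 − 3·6
1 = −3·63 + 10·19
1 = 10·649 − 103·63
1 = −103·5904 + 937·649
1 = 937·36073 − 5725·5904
1 = −5725·727364 + 115437·36073
1 = 115437·2218165 − 352036·727364
1 = −352036·5163694 + 819509·2218165
1 = 819509·7381859 − 1171545·5163694
So 5163694·(-1171545) ≡ 1 (mod 7381859), giving 5163694⁻¹ ≡ 6210314.
x ≡ 5163694⁻¹·6539408 ≡ 6210314·6539408 ≡ 7326636 (mod 7381859).

7326636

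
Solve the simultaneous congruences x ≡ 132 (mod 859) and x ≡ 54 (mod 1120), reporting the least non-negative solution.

Write x = 132 + 859·k. Then 859·k ≡ 54 − 132 ≡ 1042 (mod 1120).
Need 859⁻¹ mod 1120. Extended Euclid on (1120, 859):
1120 = 1·859 + 261
859 = 3·261 + 76
261 = 3·76 + 33
76 = 2·33 + 10
33 = 3·10 + 3
10 = 3·3 + 1
3 = 3·1 + 0
Back-substitute:
1 = 10 − 3·3
1 = −3·33 + 10·10
1 = 10·76 − 23·33
1 = −23·261 + 79·76
1 = 79·859 − 260·261
1 = −260·1120 + 339·859
859⁻¹ ≡ 339 (mod 1120), so k ≡ 339·1042 ≡ 438 (mod 1120).
x = 132 + 859·438 = 376374.

376374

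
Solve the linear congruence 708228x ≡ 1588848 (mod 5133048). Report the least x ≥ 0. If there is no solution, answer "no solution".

95926

First find gcd(708228, 5133048):
5133048 = 7×708228 + 175452
708228 = 4×175452 + 6420
175452 = 27×6420 + 2112
6420 = 3×2112 + 84
2112 = 25×84 + 12
84 = 7×12 + 0
gcd = 12 and 12 | 1588848, so solutions exist. Divide through by 12: 59019x ≡ 132404 (mod 427754).
Now find 59019⁻¹ mod 427754:
427754 = 7·59019 + 14621
59019 = 4·14621 + 535
14621 = 27·535 + 176
535 = 3·176 + 7
176 = 25·7 + 1
7 = 7·1 + 0
Back-substitute:
1 = 176 − 25·7
1 = −25·535 + 76·176
1 = 76·14621 − 2077·535
1 = −2077·59019 + 8384·14621
1 = 8384·427754 − 60765·59019
So 59019·(-60765) ≡ 1 (mod 427754), i.e. 59019⁻¹ ≡ 366989.
Then x ≡ 366989·132404 ≡ 95926 (mod 427754); the smallest non-negative solution is x = 95926.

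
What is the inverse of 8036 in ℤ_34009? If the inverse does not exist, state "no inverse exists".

Apply the Euclidean algorithm to 34009 and 8036:
34009 = 4*8036 + 1865
8036 = 4*1865 + 576
1865 = 3*576 + 137
576 = 4*137 + 28
137 = 4*28 + 25
28 = 1*25 + 3
25 = 8*3 + 1
3 = 3*1 + 0
Since gcd(8036, 34009) = 1, back-substitute to write 1 as a combination:
1 = 25 − 8·3
1 = −8·28 + 9·25
1 = 9·137 − 44·28
1 = −44·576 + 185·137
1 = 185·1865 − 599·576
1 = −599·8036 + 2581·1865
1 = 2581·34009 − 10923·8036
So 8036·(-10923) ≡ 1 (mod 34009), and -10923 ≡ 23086 (mod 34009).

23086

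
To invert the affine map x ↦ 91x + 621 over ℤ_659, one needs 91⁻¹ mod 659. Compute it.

gcd(659, 91) by repeated division:
659 = 7*91 + 22
91 = 4*22 + 3
22 = 7*3 + 1
3 = 3*1 + 0
The gcd is 1. Working backward:
1 = 22 − 7·3
1 = −7·91 + 29·22
1 = 29·659 − 210·91
Hence 91⁻¹ ≡ -210 ≡ 449 (mod 659).

449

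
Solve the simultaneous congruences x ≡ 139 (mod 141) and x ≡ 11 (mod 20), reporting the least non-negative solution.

Write x = 139 + 141·k. Then 141·k ≡ 11 − 139 ≡ 12 (mod 20).
Need 141⁻¹ mod 20. Extended Euclid on (20, 1):
20 = 20*1 + 0
141⁻¹ ≡ 1 (mod 20), so k ≡ 1·12 ≡ 12 (mod 20).
x = 139 + 141·12 = 1831.

1831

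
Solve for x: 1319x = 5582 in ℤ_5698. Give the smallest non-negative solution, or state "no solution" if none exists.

First find gcd(1319, 5698):
5698 = 4×1319 + 422
1319 = 3×422 + 53
422 = 7×53 + 51
53 = 1×51 + 2
51 = 25×2 + 1
2 = 2×1 + 0
gcd = 1, so a unique solution mod 5698 exists.
Back-substitute for the Bézout coefficients:
1 = 51 − 25·2
1 = −25·53 + 26·51
1 = 26·422 − 207·53
1 = −207·1319 + 647·422
1 = 647·5698 − 2795·1319
So 1319·(-2795) ≡ 1 (mod 5698), giving 1319⁻¹ ≡ 2903.
x ≡ 1319⁻¹·5582 ≡ 2903·5582 ≡ 5132 (mod 5698).

5132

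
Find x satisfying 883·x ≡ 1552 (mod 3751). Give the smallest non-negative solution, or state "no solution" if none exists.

554

First find gcd(883, 3751):
3751 = 4×883 + 219
883 = 4×219 + 7
219 = 31×7 + 2
7 = 3×2 + 1
2 = 2×1 + 0
gcd = 1, so a unique solution mod 3751 exists.
Back-substitute for the Bézout coefficients:
1 = 7 − 3·2
1 = −3·219 + 94·7
1 = 94·883 − 379·219
1 = −379·3751 + 1610·883
So 883·(1610) ≡ 1 (mod 3751), giving 883⁻¹ ≡ 1610.
x ≡ 883⁻¹·1552 ≡ 1610·1552 ≡ 554 (mod 3751).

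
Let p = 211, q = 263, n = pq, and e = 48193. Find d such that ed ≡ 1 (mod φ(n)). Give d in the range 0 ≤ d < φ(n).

9397

φ(n) = (p−1)(q−1) = 210·262 = 55020.
Need d with 48193·d ≡ 1 (mod 55020). Apply the extended Euclidean algorithm:
55020 = 1·48193 + 6827
48193 = 7·6827 + 404
6827 = 16·404 + 363
404 = 1·363 + 41
363 = 8·41 + 35
41 = 1·35 + 6
35 = 5·6 + 5
6 = 1·5 + 1
5 = 5·1 + 0
Back-substitute:
1 = 6 − 5
1 = −35 + 6·6
1 = 6·41 − 7·35
1 = −7·363 + 62·41
1 = 62·404 − 69·363
1 = −69·6827 + 1166·404
1 = 1166·48193 − 8231·6827
1 = −8231·55020 + 9397·48193
So 48193·9397 ≡ 1 (mod 55020), hence d = 9397.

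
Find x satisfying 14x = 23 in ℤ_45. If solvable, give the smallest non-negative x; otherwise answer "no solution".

37

First find gcd(14, 45):
45 = 3·14 + 3
14 = 4·3 + 2
3 = 1·2 + 1
2 = 2·1 + 0
gcd = 1, so a unique solution mod 45 exists.
Back-substitute for the Bézout coefficients:
1 = 3 − 2
1 = −14 + 5·3
1 = 5·45 − 16·14
So 14·(-16) ≡ 1 (mod 45), giving 14⁻¹ ≡ 29.
x ≡ 14⁻¹·23 ≡ 29·23 ≡ 37 (mod 45).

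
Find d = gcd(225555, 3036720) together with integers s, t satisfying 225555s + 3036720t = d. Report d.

15

Repeated division:
3036720 = 13·225555 + 104505
225555 = 2·104505 + 16545
104505 = 6·16545 + 5235
16545 = 3·5235 + 840
5235 = 6·840 + 195
840 = 4·195 + 60
195 = 3·60 + 15
60 = 4·15 + 0
gcd(225555, 3036720) = 15.
Express as a combination:
15 = 195 − 3·60
15 = −3·840 + 13·195
15 = 13·5235 − 81·840
15 = −81·16545 + 256·5235
15 = 256·104505 − 1617·16545
15 = −1617·225555 + 3490·104505
15 = 3490·3036720 − 46987·225555
So 15 = (3490)·3036720 + (-46987)·225555.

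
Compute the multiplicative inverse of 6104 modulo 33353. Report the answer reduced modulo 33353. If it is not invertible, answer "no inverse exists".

3579

Extended Euclidean algorithm:
33353 = 5·6104 + 2833
6104 = 2·2833 + 438
2833 = 6·438 + 205
438 = 2·205 + 28
205 = 7·28 + 9
28 = 3·9 + 1
9 = 9·1 + 0
Since gcd(6104, 33353) = 1, back-substitute to write 1 as a combination:
1 = 28 − 3·9
1 = −3·205 + 22·28
1 = 22·438 − 47·205
1 = −47·2833 + 304·438
1 = 304·6104 − 655·2833
1 = −655·33353 + 3579·6104
So 6104·3579 ≡ 1 (mod 33353).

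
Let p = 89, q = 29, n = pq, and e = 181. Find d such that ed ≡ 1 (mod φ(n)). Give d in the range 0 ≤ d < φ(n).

1021

φ(n) = (p−1)(q−1) = 88·28 = 2464.
Need d with 181·d ≡ 1 (mod 2464). Apply the extended Euclidean algorithm:
2464 = 13*181 + 111
181 = 1*111 + 70
111 = 1*70 + 41
70 = 1*41 + 29
41 = 1*29 + 12
29 = 2*12 + 5
12 = 2*5 + 2
5 = 2*2 + 1
2 = 2*1 + 0
Back-substitute:
1 = 5 − 2·2
1 = −2·12 + 5·5
1 = 5·29 − 12·12
1 = −12·41 + 17·29
1 = 17·70 − 29·41
1 = −29·111 + 46·70
1 = 46·181 − 75·111
1 = −75·2464 + 1021·181
So 181·1021 ≡ 1 (mod 2464), hence d = 1021.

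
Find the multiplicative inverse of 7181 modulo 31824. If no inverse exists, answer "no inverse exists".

31013

gcd(31824, 7181) by repeated division:
31824 = 4×7181 + 3100
7181 = 2×3100 + 981
3100 = 3×981 + 157
981 = 6×157 + 39
157 = 4×39 + 1
39 = 39×1 + 0
The gcd is 1. Working backward:
1 = 157 − 4·39
1 = −4·981 + 25·157
1 = 25·3100 − 79·981
1 = −79·7181 + 183·3100
1 = 183·31824 − 811·7181
So 7181·(-811) ≡ 1 (mod 31824), and -811 ≡ 31013 (mod 31824).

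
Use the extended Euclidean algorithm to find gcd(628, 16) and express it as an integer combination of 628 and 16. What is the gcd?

Euclidean algorithm:
628 = 39×16 + 4
16 = 4×4 + 0
gcd(628, 16) = 4.
Working backward:
4 = 628 − 39·16
So 4 = (1)·628 + (-39)·16.

4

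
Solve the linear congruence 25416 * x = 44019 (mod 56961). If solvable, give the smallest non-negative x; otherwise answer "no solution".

6073

First find gcd(25416, 56961):
56961 = 2·25416 + 6129
25416 = 4·6129 + 900
6129 = 6·900 + 729
900 = 1·729 + 171
729 = 4·171 + 45
171 = 3·45 + 36
45 = 1·36 + 9
36 = 4·9 + 0
gcd = 9 and 9 | 44019, so solutions exist. Divide through by 9: 2824x ≡ 4891 (mod 6329).
Now find 2824⁻¹ mod 6329:
6329 = 2*2824 + 681
2824 = 4*681 + 100
681 = 6*100 + 81
100 = 1*81 + 19
81 = 4*19 + 5
19 = 3*5 + 4
5 = 1*4 + 1
4 = 4*1 + 0
Back-substitute:
1 = 5 − 4
1 = −19 + 4·5
1 = 4·81 − 17·19
1 = −17·100 + 21·81
1 = 21·681 − 143·100
1 = −143·2824 + 593·681
1 = 593·6329 − 1329·2824
So 2824·(-1329) ≡ 1 (mod 6329), i.e. 2824⁻¹ ≡ 5000.
Then x ≡ 5000·4891 ≡ 6073 (mod 6329); the smallest non-negative solution is x = 6073.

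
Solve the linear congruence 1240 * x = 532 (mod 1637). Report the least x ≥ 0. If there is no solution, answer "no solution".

745

First find gcd(1240, 1637):
1637 = 1*1240 + 397
1240 = 3*397 + 49
397 = 8*49 + 5
49 = 9*5 + 4
5 = 1*4 + 1
4 = 4*1 + 0
gcd = 1, so a unique solution mod 1637 exists.
Back-substitute for the Bézout coefficients:
1 = 5 − 4
1 = −49 + 10·5
1 = 10·397 − 81·49
1 = −81·1240 + 253·397
1 = 253·1637 − 334·1240
So 1240·(-334) ≡ 1 (mod 1637), giving 1240⁻¹ ≡ 1303.
x ≡ 1240⁻¹·532 ≡ 1303·532 ≡ 745 (mod 1637).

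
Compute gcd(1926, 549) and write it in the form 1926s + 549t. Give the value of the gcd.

Repeated division:
1926 = 3*549 + 279
549 = 1*279 + 270
279 = 1*270 + 9
270 = 30*9 + 0
gcd(1926, 549) = 9.
Back-substituting:
9 = 279 − 270
9 = −549 + 2·279
9 = 2·1926 − 7·549
So 9 = (2)·1926 + (-7)·549.

9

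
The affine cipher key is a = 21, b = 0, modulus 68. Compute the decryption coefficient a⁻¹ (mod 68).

13

Apply the Euclidean algorithm to 68 and 21:
68 = 3·21 + 5
21 = 4·5 + 1
5 = 5·1 + 0
gcd = 1, so the inverse exists. Back-substitute:
1 = 21 − 4·5
1 = −4·68 + 13·21
So 21·13 ≡ 1 (mod 68).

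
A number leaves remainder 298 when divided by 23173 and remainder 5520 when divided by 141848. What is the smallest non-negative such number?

3162790376

Write x = 298 + 23173·k. Then 23173·k ≡ 5520 − 298 ≡ 5222 (mod 141848).
Need 23173⁻¹ mod 141848. Extended Euclid on (141848, 23173):
141848 = 6·23173 + 2810
23173 = 8·2810 + 693
2810 = 4·693 + 38
693 = 18·38 + 9
38 = 4·9 + 2
9 = 4·2 + 1
2 = 2·1 + 0
Back-substitute:
1 = 9 − 4·2
1 = −4·38 + 17·9
1 = 17·693 − 310·38
1 = −310·2810 + 1257·693
1 = 1257·23173 − 10366·2810
1 = −10366·141848 + 63453·23173
23173⁻¹ ≡ 63453 (mod 141848), so k ≡ 63453·5222 ≡ 136486 (mod 141848).
x = 298 + 23173·136486 = 3162790376.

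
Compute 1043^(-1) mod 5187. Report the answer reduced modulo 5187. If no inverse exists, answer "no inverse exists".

Euclidean algorithm on 5187, 1043:
5187 = 4·1043 + 1015
1043 = 1·1015 + 28
1015 = 36·28 + 7
28 = 4·7 + 0
gcd(1043, 5187) = 7 ≠ 1, so 1043 has no multiplicative inverse modulo 5187.

no inverse exists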